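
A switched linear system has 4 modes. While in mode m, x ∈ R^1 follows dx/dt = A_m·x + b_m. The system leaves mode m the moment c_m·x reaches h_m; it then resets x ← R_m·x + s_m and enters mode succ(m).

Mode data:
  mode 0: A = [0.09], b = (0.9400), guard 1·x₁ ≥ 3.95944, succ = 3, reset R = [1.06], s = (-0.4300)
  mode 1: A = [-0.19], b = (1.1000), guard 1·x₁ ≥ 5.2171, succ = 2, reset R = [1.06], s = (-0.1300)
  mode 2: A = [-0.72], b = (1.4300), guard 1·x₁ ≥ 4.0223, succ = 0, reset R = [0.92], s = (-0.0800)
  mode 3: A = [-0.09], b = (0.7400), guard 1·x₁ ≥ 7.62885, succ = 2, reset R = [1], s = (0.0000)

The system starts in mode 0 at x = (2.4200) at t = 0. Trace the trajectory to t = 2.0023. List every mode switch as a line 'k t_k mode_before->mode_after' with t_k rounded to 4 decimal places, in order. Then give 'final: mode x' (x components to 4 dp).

1 1.2559 0->3
final: 3 4.0565

Mode 0: guard c·x = 3.9594 hit at Δt = 1.2559 (t = 1.2559), x⁻ = (3.9594) → reset → x⁺ = (3.7670), jump to mode 3
Mode 3: flow for 0.7464 to horizon, guard not reached → x = (4.0565)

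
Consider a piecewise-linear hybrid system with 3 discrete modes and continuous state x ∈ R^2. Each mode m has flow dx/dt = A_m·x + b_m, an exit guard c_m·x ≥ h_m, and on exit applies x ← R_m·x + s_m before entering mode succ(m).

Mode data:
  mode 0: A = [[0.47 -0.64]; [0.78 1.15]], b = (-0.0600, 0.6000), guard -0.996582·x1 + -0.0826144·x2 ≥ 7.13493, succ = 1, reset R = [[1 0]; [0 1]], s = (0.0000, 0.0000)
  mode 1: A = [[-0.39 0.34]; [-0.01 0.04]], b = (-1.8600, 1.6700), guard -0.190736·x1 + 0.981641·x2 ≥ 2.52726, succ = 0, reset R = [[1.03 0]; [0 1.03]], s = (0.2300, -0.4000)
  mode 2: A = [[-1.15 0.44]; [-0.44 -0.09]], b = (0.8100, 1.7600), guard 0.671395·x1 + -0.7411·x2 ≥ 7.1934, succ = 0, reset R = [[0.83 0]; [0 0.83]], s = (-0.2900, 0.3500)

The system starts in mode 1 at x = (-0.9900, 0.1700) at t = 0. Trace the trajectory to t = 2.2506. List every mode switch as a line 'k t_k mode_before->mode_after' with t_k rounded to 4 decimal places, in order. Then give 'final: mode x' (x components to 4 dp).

1 1.1664 1->0
final: 0 -5.2580 2.7359

Mode 1: guard c·x = 2.5273 hit at Δt = 1.1664 (t = 1.1664), x⁻ = (-1.9736, 2.1911) → reset → x⁺ = (-1.8028, 1.8568), jump to mode 0
Mode 0: flow for 1.0842 to horizon, guard not reached → x = (-5.2580, 2.7359)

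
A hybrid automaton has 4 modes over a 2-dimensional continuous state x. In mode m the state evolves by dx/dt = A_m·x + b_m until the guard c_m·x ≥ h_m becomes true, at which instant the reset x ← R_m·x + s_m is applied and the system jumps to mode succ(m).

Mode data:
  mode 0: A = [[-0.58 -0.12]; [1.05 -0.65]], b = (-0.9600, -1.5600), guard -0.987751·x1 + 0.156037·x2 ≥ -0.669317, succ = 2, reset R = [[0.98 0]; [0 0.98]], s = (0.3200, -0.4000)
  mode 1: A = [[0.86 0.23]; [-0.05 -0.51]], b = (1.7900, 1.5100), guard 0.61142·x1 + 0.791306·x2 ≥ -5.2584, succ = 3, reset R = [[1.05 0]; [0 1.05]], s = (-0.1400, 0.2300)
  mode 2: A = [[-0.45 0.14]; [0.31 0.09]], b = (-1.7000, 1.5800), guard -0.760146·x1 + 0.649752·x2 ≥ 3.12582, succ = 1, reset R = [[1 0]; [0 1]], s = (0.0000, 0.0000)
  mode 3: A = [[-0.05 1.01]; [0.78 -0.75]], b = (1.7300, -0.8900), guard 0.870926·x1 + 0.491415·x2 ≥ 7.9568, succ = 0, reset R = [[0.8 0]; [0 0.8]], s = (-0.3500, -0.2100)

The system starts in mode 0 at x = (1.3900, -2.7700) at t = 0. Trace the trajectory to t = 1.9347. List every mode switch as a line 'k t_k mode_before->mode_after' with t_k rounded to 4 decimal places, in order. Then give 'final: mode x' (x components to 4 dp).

1 0.8877 0->2
final: 2 -1.1937 -1.0302

Mode 0: guard c·x = -0.6693 hit at Δt = 0.8877 (t = 0.8877), x⁻ = (0.3534, -2.0524) → reset → x⁺ = (0.6663, -2.4114), jump to mode 2
Mode 2: flow for 1.0470 to horizon, guard not reached → x = (-1.1937, -1.0302)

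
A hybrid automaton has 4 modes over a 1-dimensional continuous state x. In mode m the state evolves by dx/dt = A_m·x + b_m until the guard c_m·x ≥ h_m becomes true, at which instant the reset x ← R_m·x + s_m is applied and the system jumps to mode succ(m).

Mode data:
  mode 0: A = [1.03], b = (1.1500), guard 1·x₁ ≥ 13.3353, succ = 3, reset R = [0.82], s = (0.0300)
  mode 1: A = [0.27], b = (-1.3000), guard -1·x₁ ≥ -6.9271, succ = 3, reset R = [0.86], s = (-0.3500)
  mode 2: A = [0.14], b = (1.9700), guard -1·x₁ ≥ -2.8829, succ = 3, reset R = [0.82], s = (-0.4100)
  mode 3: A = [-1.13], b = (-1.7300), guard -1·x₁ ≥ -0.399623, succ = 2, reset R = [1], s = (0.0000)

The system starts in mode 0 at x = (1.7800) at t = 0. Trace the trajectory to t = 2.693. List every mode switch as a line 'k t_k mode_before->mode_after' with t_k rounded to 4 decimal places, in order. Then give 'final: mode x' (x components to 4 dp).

Mode 0: guard c·x = 13.3353 hit at Δt = 1.5605 (t = 1.5605), x⁻ = (13.3353) → reset → x⁺ = (10.9649), jump to mode 3
Mode 3: flow for 1.1325 to horizon, guard not reached → x = (1.9443)

1 1.5605 0->3
final: 3 1.9443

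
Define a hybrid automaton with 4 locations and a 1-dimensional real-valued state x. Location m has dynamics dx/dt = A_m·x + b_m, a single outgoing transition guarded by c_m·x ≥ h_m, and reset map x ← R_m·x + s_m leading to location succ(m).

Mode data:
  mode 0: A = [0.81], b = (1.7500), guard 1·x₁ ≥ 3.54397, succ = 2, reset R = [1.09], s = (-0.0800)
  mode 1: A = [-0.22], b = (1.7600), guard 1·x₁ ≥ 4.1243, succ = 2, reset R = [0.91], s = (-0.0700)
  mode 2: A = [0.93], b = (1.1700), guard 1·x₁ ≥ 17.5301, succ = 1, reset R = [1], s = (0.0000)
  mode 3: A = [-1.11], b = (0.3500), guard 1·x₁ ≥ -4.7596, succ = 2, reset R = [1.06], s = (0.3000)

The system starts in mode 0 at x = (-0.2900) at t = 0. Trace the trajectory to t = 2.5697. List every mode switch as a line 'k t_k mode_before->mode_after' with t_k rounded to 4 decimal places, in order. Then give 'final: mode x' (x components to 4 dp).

1 1.3766 0->2
final: 2 14.0317

Mode 0: guard c·x = 3.5440 hit at Δt = 1.3766 (t = 1.3766), x⁻ = (3.5440) → reset → x⁺ = (3.7829), jump to mode 2
Mode 2: flow for 1.1931 to horizon, guard not reached → x = (14.0317)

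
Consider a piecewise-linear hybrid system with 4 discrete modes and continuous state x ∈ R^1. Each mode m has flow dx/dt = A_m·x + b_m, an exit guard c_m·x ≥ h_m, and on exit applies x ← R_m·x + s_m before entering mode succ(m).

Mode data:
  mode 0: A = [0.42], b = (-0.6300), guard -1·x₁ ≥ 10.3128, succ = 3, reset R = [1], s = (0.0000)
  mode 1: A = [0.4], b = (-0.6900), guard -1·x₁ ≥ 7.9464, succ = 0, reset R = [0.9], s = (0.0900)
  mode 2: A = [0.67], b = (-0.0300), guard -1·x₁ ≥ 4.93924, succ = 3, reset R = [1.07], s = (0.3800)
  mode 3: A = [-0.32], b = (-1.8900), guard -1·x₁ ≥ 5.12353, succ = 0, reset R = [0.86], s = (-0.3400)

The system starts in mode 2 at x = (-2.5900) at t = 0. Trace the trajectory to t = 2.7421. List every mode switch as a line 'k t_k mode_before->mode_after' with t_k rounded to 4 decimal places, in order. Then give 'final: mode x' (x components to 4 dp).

Mode 2: guard c·x = 4.9392 hit at Δt = 0.9514 (t = 0.9514), x⁻ = (-4.9392) → reset → x⁺ = (-4.9050), jump to mode 3
Mode 3: guard c·x = 5.1235 hit at Δt = 0.7695 (t = 1.7209), x⁻ = (-5.1235) → reset → x⁺ = (-4.7462), jump to mode 0
Mode 0: flow for 1.0212 to horizon, guard not reached → x = (-8.0915)

1 0.9514 2->3
2 1.7209 3->0
final: 0 -8.0915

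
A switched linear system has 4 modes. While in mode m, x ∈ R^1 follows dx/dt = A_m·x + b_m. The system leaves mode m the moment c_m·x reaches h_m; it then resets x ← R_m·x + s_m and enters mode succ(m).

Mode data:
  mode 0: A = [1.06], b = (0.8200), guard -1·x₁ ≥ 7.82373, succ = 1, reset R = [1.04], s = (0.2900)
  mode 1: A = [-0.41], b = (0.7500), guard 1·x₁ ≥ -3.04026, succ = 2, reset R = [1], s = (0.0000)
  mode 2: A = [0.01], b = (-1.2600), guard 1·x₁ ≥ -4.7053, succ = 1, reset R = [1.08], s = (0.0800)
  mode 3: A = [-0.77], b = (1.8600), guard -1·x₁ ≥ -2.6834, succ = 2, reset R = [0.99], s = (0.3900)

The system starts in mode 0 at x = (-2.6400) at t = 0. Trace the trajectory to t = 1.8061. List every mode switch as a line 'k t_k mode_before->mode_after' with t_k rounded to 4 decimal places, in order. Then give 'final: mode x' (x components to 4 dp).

1 1.2538 0->1
final: 1 -5.8860

Mode 0: guard c·x = 7.8237 hit at Δt = 1.2538 (t = 1.2538), x⁻ = (-7.8237) → reset → x⁺ = (-7.8467), jump to mode 1
Mode 1: flow for 0.5523 to horizon, guard not reached → x = (-5.8860)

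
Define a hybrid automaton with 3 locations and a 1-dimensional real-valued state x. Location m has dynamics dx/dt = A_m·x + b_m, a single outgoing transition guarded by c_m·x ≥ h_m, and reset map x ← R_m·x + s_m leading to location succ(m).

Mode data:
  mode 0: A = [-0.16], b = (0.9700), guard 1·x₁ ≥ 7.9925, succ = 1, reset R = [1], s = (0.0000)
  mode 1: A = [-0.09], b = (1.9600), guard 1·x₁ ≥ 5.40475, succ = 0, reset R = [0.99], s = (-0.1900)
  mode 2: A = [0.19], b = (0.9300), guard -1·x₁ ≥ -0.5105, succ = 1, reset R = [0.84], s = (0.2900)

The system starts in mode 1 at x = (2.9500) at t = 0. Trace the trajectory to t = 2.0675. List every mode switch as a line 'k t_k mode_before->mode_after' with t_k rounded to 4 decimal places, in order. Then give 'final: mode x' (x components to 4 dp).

1 1.5522 1->0
final: 0 5.2321

Mode 1: guard c·x = 5.4047 hit at Δt = 1.5522 (t = 1.5522), x⁻ = (5.4047) → reset → x⁺ = (5.1607), jump to mode 0
Mode 0: flow for 0.5153 to horizon, guard not reached → x = (5.2321)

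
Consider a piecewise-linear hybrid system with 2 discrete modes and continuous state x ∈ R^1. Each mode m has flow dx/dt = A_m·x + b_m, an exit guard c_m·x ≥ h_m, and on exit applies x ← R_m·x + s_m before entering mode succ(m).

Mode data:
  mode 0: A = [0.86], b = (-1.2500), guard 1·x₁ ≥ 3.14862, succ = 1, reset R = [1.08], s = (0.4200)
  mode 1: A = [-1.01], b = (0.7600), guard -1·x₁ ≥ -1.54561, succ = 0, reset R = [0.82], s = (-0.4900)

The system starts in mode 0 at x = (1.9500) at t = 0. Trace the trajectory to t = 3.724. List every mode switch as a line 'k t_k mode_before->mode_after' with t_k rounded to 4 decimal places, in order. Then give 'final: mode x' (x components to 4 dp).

1 1.4278 0->1
2 2.7672 1->0
final: 0 -0.0859

Mode 0: guard c·x = 3.1486 hit at Δt = 1.4278 (t = 1.4278), x⁻ = (3.1486) → reset → x⁺ = (3.8205), jump to mode 1
Mode 1: guard c·x = -1.5456 hit at Δt = 1.3394 (t = 2.7672), x⁻ = (1.5456) → reset → x⁺ = (0.7774), jump to mode 0
Mode 0: flow for 0.9568 to horizon, guard not reached → x = (-0.0859)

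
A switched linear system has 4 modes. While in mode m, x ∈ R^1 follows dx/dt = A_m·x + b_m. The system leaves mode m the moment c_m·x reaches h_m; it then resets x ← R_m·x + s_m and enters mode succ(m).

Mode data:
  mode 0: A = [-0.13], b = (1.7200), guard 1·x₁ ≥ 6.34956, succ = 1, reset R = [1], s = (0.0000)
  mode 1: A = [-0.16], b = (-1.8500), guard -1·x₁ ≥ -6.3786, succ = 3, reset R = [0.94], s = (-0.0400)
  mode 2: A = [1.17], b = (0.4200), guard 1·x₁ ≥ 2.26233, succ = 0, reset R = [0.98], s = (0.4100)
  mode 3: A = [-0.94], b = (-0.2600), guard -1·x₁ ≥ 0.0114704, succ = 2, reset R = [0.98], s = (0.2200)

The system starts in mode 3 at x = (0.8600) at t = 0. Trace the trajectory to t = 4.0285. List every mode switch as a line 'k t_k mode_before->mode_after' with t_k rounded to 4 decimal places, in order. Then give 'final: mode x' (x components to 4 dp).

Mode 3: guard c·x = 0.0115 hit at Δt = 1.5485 (t = 1.5485), x⁻ = (-0.0115) → reset → x⁺ = (0.2088), jump to mode 2
Mode 2: guard c·x = 2.2623 hit at Δt = 1.3075 (t = 2.8560), x⁻ = (2.2623) → reset → x⁺ = (2.6271), jump to mode 0
Mode 0: flow for 1.1725 to horizon, guard not reached → x = (4.1262)

1 1.5485 3->2
2 2.8560 2->0
final: 0 4.1262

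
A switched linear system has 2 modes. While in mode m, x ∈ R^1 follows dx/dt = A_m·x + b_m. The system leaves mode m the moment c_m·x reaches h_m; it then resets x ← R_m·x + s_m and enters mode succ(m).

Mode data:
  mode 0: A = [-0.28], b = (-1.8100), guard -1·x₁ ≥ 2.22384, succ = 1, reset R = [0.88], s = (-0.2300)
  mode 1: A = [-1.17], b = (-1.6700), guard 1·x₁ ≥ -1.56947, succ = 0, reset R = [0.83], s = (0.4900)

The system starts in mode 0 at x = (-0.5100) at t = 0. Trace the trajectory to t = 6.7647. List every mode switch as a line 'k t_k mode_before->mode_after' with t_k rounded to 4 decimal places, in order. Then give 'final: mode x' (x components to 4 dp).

Mode 0: guard c·x = 2.2238 hit at Δt = 1.2123 (t = 1.2123), x⁻ = (-2.2238) → reset → x⁺ = (-2.1870), jump to mode 1
Mode 1: guard c·x = -1.5695 hit at Δt = 1.4326 (t = 2.6449), x⁻ = (-1.5695) → reset → x⁺ = (-0.8127), jump to mode 0
Mode 0: guard c·x = 2.2238 hit at Δt = 1.0260 (t = 3.6709), x⁻ = (-2.2238) → reset → x⁺ = (-2.1870), jump to mode 1
Mode 1: guard c·x = -1.5695 hit at Δt = 1.4326 (t = 5.1035), x⁻ = (-1.5695) → reset → x⁺ = (-0.8127), jump to mode 0
Mode 0: guard c·x = 2.2238 hit at Δt = 1.0260 (t = 6.1295), x⁻ = (-2.2238) → reset → x⁺ = (-2.1870), jump to mode 1
Mode 1: flow for 0.6352 to horizon, guard not reached → x = (-1.7886)

1 1.2123 0->1
2 2.6449 1->0
3 3.6709 0->1
4 5.1035 1->0
5 6.1295 0->1
final: 1 -1.7886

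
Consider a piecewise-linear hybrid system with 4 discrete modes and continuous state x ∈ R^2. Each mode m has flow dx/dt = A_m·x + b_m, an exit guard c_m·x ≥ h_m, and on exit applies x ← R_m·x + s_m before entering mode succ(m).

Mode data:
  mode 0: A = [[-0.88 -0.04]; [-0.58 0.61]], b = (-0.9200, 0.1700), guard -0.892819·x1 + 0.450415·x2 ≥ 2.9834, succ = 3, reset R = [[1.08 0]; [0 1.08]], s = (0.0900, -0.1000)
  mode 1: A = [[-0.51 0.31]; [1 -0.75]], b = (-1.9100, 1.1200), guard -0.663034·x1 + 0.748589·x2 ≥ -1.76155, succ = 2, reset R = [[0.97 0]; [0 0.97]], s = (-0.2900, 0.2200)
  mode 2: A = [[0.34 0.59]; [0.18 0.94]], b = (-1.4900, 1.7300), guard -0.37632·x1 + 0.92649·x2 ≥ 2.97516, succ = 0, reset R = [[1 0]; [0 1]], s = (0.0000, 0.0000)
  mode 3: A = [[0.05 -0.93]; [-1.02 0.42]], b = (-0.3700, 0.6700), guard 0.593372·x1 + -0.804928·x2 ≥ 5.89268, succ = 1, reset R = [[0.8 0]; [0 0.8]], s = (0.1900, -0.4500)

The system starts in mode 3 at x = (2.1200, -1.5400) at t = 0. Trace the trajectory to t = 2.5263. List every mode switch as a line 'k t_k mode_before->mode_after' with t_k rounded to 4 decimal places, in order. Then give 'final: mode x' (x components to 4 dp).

1 0.8211 3->1
2 1.3581 1->2
final: 2 -0.6942 1.1052

Mode 3: guard c·x = 5.8927 hit at Δt = 0.8211 (t = 0.8211), x⁻ = (4.0247, -4.3539) → reset → x⁺ = (3.4097, -3.9331), jump to mode 1
Mode 1: guard c·x = -1.7615 hit at Δt = 0.5370 (t = 1.3581), x⁻ = (1.3617, -1.1471) → reset → x⁺ = (1.0308, -0.8927), jump to mode 2
Mode 2: flow for 1.1682 to horizon, guard not reached → x = (-0.6942, 1.1052)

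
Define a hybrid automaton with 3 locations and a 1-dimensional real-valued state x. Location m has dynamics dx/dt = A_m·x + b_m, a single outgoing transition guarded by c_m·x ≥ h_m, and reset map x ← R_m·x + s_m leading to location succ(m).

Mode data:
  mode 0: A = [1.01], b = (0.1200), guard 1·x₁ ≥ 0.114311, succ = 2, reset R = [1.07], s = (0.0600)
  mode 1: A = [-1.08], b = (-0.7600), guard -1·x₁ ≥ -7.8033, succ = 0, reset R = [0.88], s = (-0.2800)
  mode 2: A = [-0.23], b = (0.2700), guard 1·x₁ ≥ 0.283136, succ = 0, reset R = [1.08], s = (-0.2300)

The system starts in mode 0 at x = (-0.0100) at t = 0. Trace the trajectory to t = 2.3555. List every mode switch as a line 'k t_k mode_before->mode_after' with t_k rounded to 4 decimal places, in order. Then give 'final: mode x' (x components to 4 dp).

1 0.7544 0->2
2 1.2206 2->0
3 1.3994 0->2
4 1.8656 2->0
5 2.0445 0->2
final: 2 0.2508

Mode 0: guard c·x = 0.1143 hit at Δt = 0.7544 (t = 0.7544), x⁻ = (0.1143) → reset → x⁺ = (0.1823), jump to mode 2
Mode 2: guard c·x = 0.2831 hit at Δt = 0.4662 (t = 1.2206), x⁻ = (0.2831) → reset → x⁺ = (0.0758), jump to mode 0
Mode 0: guard c·x = 0.1143 hit at Δt = 0.1788 (t = 1.3994), x⁻ = (0.1143) → reset → x⁺ = (0.1823), jump to mode 2
Mode 2: guard c·x = 0.2831 hit at Δt = 0.4662 (t = 1.8656), x⁻ = (0.2831) → reset → x⁺ = (0.0758), jump to mode 0
Mode 0: guard c·x = 0.1143 hit at Δt = 0.1788 (t = 2.0445), x⁻ = (0.1143) → reset → x⁺ = (0.1823), jump to mode 2
Mode 2: flow for 0.3110 to horizon, guard not reached → x = (0.2508)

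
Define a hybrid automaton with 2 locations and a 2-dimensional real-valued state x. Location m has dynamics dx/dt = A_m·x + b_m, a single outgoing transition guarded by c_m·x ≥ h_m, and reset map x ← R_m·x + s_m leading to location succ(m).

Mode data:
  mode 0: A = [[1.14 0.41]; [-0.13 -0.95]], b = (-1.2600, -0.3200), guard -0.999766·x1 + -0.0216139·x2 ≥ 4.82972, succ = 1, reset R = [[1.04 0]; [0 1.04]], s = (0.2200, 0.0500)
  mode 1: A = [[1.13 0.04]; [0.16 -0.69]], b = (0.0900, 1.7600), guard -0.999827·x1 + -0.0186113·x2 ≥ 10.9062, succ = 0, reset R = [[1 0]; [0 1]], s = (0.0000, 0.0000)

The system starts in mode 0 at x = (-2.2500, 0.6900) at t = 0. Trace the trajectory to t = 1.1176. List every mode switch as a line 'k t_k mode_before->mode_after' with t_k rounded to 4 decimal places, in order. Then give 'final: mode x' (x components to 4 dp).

Mode 0: guard c·x = 4.8297 hit at Δt = 0.5265 (t = 0.5265), x⁻ = (-4.8411, 0.4755) → reset → x⁺ = (-4.8148, 0.5445), jump to mode 1
Mode 1: flow for 0.5911 to horizon, guard not reached → x = (-9.2926, 0.6760)

1 0.5265 0->1
final: 1 -9.2926 0.6760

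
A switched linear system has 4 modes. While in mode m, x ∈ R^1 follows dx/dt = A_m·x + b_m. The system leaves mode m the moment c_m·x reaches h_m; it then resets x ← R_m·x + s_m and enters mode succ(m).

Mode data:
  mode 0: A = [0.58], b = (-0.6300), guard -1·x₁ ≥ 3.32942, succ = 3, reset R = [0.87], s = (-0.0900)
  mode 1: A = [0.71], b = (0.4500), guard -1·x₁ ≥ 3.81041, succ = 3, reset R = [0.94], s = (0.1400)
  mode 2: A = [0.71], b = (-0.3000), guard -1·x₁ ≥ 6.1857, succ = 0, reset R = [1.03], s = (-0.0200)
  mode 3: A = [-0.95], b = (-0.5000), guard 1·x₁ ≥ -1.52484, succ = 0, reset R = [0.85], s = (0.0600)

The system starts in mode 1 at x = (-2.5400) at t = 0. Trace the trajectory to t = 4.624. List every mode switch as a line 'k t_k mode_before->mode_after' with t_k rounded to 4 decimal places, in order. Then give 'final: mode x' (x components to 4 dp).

Mode 1: guard c·x = 3.8104 hit at Δt = 0.7193 (t = 0.7193), x⁻ = (-3.8104) → reset → x⁺ = (-3.4418), jump to mode 3
Mode 3: guard c·x = -1.5248 hit at Δt = 1.1279 (t = 1.8472), x⁻ = (-1.5248) → reset → x⁺ = (-1.2361), jump to mode 0
Mode 0: guard c·x = 3.3294 hit at Δt = 1.1079 (t = 2.9551), x⁻ = (-3.3294) → reset → x⁺ = (-2.9866), jump to mode 3
Mode 3: guard c·x = -1.5248 hit at Δt = 0.9492 (t = 3.9043), x⁻ = (-1.5248) → reset → x⁺ = (-1.2361), jump to mode 0
Mode 0: flow for 0.7197 to horizon, guard not reached → x = (-2.4392)

1 0.7193 1->3
2 1.8472 3->0
3 2.9551 0->3
4 3.9043 3->0
final: 0 -2.4392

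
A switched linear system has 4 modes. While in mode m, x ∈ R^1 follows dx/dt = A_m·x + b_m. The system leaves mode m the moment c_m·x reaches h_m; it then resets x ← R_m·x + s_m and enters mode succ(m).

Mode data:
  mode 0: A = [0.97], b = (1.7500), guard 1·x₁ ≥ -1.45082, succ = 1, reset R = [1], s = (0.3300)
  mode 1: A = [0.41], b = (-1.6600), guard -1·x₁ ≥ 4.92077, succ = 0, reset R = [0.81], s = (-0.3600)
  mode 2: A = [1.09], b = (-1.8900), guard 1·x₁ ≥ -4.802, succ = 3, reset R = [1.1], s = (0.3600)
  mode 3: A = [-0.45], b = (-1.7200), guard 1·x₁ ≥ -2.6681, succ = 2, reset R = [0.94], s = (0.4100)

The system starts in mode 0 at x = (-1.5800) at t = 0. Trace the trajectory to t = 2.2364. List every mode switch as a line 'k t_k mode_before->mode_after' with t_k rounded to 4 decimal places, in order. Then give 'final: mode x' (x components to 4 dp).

1 0.4692 0->1
2 1.8132 1->0
final: 0 -5.6359

Mode 0: guard c·x = -1.4508 hit at Δt = 0.4692 (t = 0.4692), x⁻ = (-1.4508) → reset → x⁺ = (-1.1208), jump to mode 1
Mode 1: guard c·x = 4.9208 hit at Δt = 1.3440 (t = 1.8132), x⁻ = (-4.9208) → reset → x⁺ = (-4.3458), jump to mode 0
Mode 0: flow for 0.4232 to horizon, guard not reached → x = (-5.6359)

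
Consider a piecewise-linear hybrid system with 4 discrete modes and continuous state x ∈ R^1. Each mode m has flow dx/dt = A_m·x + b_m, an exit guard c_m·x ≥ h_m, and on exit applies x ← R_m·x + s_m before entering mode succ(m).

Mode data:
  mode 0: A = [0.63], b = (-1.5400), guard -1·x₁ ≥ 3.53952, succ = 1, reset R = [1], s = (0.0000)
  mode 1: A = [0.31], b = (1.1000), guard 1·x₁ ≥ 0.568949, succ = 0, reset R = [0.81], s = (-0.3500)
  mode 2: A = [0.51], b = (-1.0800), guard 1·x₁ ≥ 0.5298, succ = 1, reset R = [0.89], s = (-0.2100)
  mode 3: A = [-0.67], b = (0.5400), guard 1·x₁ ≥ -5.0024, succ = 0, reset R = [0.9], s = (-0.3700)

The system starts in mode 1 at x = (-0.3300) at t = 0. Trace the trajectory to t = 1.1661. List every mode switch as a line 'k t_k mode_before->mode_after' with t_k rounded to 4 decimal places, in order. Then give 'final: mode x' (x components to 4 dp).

1 0.7946 1->0
final: 0 -0.5045

Mode 1: guard c·x = 0.5689 hit at Δt = 0.7946 (t = 0.7946), x⁻ = (0.5689) → reset → x⁺ = (0.1108), jump to mode 0
Mode 0: flow for 0.3715 to horizon, guard not reached → x = (-0.5045)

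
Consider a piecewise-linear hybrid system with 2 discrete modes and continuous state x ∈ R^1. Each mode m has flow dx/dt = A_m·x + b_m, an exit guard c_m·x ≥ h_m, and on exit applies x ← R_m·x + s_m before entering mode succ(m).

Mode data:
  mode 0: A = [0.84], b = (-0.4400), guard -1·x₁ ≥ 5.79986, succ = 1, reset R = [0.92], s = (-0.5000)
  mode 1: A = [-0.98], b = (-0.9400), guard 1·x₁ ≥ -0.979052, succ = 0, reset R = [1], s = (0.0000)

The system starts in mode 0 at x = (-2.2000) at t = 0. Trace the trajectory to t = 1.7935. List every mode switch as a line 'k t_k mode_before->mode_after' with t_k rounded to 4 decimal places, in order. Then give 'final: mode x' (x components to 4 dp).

Mode 0: guard c·x = 5.7999 hit at Δt = 1.0027 (t = 1.0027), x⁻ = (-5.7999) → reset → x⁺ = (-5.8359), jump to mode 1
Mode 1: flow for 0.7908 to horizon, guard not reached → x = (-3.2059)

1 1.0027 0->1
final: 1 -3.2059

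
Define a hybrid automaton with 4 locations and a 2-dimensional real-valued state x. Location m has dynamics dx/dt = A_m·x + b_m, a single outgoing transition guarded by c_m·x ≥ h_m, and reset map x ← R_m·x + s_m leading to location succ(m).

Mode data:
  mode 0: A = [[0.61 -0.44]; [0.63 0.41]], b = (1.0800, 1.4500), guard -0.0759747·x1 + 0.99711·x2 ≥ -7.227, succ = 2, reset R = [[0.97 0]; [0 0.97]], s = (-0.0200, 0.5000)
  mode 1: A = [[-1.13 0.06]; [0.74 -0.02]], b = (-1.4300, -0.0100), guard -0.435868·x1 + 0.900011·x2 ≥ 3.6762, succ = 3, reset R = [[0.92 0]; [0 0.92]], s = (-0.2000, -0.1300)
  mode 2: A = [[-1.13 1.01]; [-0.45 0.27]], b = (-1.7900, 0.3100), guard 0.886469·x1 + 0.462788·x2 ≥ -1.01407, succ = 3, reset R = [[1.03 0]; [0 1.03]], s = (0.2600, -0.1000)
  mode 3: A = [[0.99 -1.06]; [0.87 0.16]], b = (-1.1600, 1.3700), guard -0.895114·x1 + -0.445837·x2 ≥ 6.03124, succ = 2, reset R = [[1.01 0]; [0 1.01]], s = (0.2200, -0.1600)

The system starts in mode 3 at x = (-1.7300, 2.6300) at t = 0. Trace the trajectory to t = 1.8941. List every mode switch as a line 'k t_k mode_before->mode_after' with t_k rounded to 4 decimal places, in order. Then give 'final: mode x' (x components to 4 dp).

Mode 3: guard c·x = 6.0312 hit at Δt = 0.7224 (t = 0.7224), x⁻ = (-7.3272, 1.1830) → reset → x⁺ = (-7.1805, 1.0348), jump to mode 2
Mode 2: guard c·x = -1.0141 hit at Δt = 0.7246 (t = 1.4470), x⁻ = (-2.8578, 3.2829) → reset → x⁺ = (-2.6835, 3.2813), jump to mode 3
Mode 3: flow for 0.4471 to horizon, guard not reached → x = (-6.6050, 2.3399)

1 0.7224 3->2
2 1.4470 2->3
final: 3 -6.6050 2.3399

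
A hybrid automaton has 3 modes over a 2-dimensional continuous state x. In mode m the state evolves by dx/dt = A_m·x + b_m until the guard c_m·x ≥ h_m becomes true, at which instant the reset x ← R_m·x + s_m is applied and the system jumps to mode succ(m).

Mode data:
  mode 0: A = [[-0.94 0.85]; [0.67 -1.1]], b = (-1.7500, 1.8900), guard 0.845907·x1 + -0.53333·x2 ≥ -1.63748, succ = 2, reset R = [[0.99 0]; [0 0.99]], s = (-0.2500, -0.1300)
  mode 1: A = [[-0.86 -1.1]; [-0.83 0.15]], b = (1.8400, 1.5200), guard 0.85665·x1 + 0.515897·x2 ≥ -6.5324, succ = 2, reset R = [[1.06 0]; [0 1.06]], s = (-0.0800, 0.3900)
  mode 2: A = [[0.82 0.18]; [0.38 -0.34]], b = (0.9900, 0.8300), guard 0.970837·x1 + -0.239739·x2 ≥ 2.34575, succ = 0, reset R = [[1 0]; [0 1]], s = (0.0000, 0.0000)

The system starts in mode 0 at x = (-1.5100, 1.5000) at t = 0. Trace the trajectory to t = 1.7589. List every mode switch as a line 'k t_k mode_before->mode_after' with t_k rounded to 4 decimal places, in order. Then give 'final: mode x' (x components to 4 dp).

1 0.5695 0->2
final: 2 -1.3187 1.0365

Mode 0: guard c·x = -1.6375 hit at Δt = 0.5695 (t = 0.5695), x⁻ = (-1.1565, 1.2360) → reset → x⁺ = (-1.3949, 1.0936), jump to mode 2
Mode 2: flow for 1.1894 to horizon, guard not reached → x = (-1.3187, 1.0365)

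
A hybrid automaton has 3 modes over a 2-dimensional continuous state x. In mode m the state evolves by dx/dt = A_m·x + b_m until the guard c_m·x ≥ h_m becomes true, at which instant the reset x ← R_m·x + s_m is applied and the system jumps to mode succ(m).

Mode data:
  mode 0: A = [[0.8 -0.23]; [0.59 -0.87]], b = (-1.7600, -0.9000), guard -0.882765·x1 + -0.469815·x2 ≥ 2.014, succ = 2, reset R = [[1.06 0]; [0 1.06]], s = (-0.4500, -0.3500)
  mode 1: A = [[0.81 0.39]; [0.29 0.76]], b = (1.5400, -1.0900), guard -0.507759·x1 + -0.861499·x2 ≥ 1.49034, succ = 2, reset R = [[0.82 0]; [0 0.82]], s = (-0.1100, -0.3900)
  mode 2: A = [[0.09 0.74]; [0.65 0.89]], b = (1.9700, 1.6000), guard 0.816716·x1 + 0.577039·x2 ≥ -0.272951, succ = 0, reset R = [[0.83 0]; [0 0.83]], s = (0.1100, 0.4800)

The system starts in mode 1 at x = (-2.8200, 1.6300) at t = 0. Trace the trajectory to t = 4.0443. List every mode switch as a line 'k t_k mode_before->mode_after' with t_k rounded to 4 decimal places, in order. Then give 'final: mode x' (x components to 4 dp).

1 1.1796 1->2
2 2.5892 2->0
3 3.2368 0->2
final: 2 -1.8745 -1.4546

Mode 1: guard c·x = 1.4903 hit at Δt = 1.1796 (t = 1.1796), x⁻ = (-3.3906, 0.2685) → reset → x⁺ = (-2.8903, -0.1699), jump to mode 2
Mode 2: guard c·x = -0.2730 hit at Δt = 1.4096 (t = 2.5892), x⁻ = (-0.5161, 0.2575) → reset → x⁺ = (-0.3184, 0.6937), jump to mode 0
Mode 0: guard c·x = 2.0140 hit at Δt = 0.6476 (t = 3.2368), x⁻ = (-2.0660, -0.4048) → reset → x⁺ = (-2.6400, -0.7791), jump to mode 2
Mode 2: flow for 0.8075 to horizon, guard not reached → x = (-1.8745, -1.4546)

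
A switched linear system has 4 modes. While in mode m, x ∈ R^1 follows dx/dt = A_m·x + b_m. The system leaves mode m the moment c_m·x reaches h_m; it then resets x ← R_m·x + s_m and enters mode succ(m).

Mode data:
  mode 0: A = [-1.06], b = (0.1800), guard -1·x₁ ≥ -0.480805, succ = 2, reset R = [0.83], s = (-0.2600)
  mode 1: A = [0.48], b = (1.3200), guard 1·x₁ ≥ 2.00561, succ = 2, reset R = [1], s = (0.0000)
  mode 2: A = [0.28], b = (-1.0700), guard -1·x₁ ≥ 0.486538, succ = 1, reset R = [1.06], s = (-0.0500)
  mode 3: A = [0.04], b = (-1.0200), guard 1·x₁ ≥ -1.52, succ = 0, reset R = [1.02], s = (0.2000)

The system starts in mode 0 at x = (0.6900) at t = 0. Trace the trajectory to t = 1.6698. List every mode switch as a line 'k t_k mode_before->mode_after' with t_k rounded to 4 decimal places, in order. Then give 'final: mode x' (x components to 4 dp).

Mode 0: guard c·x = -0.4808 hit at Δt = 0.4853 (t = 0.4853), x⁻ = (0.4808) → reset → x⁺ = (0.1391), jump to mode 2
Mode 2: guard c·x = 0.4865 hit at Δt = 0.5604 (t = 1.0457), x⁻ = (-0.4865) → reset → x⁺ = (-0.5657), jump to mode 1
Mode 1: flow for 0.6241 to horizon, guard not reached → x = (0.1972)

1 0.4853 0->2
2 1.0457 2->1
final: 1 0.1972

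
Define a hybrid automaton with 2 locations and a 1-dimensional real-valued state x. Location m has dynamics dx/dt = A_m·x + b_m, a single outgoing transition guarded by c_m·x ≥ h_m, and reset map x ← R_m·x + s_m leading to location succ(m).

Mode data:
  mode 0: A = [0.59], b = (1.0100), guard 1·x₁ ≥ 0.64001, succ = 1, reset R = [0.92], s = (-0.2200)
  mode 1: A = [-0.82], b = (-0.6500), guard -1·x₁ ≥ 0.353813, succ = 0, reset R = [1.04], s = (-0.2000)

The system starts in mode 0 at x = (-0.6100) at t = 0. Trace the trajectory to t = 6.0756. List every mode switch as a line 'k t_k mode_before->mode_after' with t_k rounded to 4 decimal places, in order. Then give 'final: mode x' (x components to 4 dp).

Mode 0: guard c·x = 0.6400 hit at Δt = 1.2851 (t = 1.2851), x⁻ = (0.6400) → reset → x⁺ = (0.3688), jump to mode 1
Mode 1: guard c·x = 0.3538 hit at Δt = 1.1869 (t = 2.4720), x⁻ = (-0.3538) → reset → x⁺ = (-0.5680), jump to mode 0
Mode 0: guard c·x = 0.6400 hit at Δt = 1.2216 (t = 3.6936), x⁻ = (0.6400) → reset → x⁺ = (0.3688), jump to mode 1
Mode 1: guard c·x = 0.3538 hit at Δt = 1.1869 (t = 4.8805), x⁻ = (-0.3538) → reset → x⁺ = (-0.5680), jump to mode 0
Mode 0: flow for 1.1951 to horizon, guard not reached → x = (0.6034)

1 1.2851 0->1
2 2.4720 1->0
3 3.6936 0->1
4 4.8805 1->0
final: 0 0.6034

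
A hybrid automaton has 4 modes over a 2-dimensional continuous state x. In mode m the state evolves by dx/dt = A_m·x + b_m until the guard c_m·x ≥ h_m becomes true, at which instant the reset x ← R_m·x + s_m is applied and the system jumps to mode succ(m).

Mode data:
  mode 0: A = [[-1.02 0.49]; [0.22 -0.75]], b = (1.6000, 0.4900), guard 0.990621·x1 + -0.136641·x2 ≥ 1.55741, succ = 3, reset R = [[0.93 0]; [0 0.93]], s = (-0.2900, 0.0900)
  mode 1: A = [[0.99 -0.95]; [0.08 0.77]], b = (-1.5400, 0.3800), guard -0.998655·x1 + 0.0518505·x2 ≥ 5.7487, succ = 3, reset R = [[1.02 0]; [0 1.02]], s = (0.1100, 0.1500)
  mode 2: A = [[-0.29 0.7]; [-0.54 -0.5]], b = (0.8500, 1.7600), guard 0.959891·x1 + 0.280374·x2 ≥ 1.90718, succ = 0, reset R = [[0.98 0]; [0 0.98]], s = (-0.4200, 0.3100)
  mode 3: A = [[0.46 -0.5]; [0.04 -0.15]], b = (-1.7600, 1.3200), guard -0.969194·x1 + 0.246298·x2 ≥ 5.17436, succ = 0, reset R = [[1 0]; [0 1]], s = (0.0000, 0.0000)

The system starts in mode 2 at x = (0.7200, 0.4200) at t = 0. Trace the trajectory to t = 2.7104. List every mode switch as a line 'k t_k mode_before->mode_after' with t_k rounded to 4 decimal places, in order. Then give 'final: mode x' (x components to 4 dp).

Mode 2: guard c·x = 1.9072 hit at Δt = 0.8950 (t = 0.8950), x⁻ = (1.6766, 1.0624) → reset → x⁺ = (1.2230, 1.3511), jump to mode 0
Mode 0: guard c·x = 1.5574 hit at Δt = 0.7666 (t = 1.6616), x⁻ = (1.7438, 1.2441) → reset → x⁺ = (1.3317, 1.2470), jump to mode 3
Mode 3: flow for 1.0488 to horizon, guard not reached → x = (-1.4133, 2.3497)

1 0.8950 2->0
2 1.6616 0->3
final: 3 -1.4133 2.3497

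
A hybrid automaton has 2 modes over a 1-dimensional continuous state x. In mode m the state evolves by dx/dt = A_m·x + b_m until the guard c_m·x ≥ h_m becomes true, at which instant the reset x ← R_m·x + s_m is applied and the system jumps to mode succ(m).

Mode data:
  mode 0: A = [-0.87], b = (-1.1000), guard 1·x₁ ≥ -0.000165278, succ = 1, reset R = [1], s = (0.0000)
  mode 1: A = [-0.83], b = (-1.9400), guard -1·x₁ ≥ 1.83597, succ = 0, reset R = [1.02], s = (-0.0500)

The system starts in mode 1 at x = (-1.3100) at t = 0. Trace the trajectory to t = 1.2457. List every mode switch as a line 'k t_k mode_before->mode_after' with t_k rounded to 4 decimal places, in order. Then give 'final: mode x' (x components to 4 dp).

1 0.8643 1->0
final: 0 -1.7368

Mode 1: guard c·x = 1.8360 hit at Δt = 0.8643 (t = 0.8643), x⁻ = (-1.8360) → reset → x⁺ = (-1.9227), jump to mode 0
Mode 0: flow for 0.3814 to horizon, guard not reached → x = (-1.7368)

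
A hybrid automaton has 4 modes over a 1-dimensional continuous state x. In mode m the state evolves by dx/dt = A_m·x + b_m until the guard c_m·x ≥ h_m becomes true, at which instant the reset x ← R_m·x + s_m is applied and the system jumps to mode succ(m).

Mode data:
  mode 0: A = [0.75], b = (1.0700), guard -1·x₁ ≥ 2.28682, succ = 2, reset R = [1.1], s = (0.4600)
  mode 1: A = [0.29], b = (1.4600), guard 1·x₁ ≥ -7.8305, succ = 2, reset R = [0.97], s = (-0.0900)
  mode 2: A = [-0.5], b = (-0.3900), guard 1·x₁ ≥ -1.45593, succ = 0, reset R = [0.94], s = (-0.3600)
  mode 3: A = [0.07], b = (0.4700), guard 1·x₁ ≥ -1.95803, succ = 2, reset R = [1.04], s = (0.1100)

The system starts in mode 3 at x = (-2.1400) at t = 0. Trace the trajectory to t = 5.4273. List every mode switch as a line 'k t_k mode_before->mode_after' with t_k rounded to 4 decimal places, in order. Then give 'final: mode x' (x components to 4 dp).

Mode 3: guard c·x = -1.9580 hit at Δt = 0.5573 (t = 0.5573), x⁻ = (-1.9580) → reset → x⁺ = (-1.9264), jump to mode 2
Mode 2: guard c·x = -1.4559 hit at Δt = 1.0565 (t = 1.6138), x⁻ = (-1.4559) → reset → x⁺ = (-1.7286), jump to mode 0
Mode 0: guard c·x = 2.2868 hit at Δt = 1.3960 (t = 3.0098), x⁻ = (-2.2868) → reset → x⁺ = (-2.0555), jump to mode 2
Mode 2: guard c·x = -1.4559 hit at Δt = 1.2700 (t = 4.2798), x⁻ = (-1.4559) → reset → x⁺ = (-1.7286), jump to mode 0
Mode 0: flow for 1.1475 to horizon, guard not reached → x = (-2.1406)

1 0.5573 3->2
2 1.6138 2->0
3 3.0098 0->2
4 4.2798 2->0
final: 0 -2.1406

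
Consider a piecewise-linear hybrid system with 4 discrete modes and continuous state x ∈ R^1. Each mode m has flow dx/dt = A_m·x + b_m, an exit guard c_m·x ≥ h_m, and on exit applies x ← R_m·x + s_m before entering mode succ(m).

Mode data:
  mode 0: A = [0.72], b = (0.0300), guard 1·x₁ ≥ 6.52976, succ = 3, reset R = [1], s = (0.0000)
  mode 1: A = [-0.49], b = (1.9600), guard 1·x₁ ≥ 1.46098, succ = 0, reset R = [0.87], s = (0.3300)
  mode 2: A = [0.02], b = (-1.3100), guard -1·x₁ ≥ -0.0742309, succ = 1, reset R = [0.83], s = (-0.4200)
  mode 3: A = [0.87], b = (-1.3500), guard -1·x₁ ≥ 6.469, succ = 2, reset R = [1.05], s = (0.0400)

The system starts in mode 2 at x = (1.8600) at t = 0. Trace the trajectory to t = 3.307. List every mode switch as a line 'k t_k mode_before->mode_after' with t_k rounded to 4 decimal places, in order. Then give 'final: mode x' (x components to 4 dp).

Mode 2: guard c·x = -0.0742 hit at Δt = 1.3837 (t = 1.3837), x⁻ = (0.0742) → reset → x⁺ = (-0.3584), jump to mode 1
Mode 1: guard c·x = 1.4610 hit at Δt = 1.1027 (t = 2.4864), x⁻ = (1.4610) → reset → x⁺ = (1.6011), jump to mode 0
Mode 0: flow for 0.8206 to horizon, guard not reached → x = (2.9242)

1 1.3837 2->1
2 2.4864 1->0
final: 0 2.9242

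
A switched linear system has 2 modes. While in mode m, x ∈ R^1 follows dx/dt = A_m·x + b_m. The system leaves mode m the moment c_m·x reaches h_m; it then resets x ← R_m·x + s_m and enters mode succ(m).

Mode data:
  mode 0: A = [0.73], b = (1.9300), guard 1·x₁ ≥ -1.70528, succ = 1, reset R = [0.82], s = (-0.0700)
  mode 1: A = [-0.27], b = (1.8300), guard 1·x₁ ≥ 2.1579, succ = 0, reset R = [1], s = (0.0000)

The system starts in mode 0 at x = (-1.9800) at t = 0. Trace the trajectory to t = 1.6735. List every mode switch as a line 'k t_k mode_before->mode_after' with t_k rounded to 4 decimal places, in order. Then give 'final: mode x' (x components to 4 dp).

Mode 0: guard c·x = -1.7053 hit at Δt = 0.4744 (t = 0.4744), x⁻ = (-1.7053) → reset → x⁺ = (-1.4683), jump to mode 1
Mode 1: flow for 1.1991 to horizon, guard not reached → x = (0.8123)

1 0.4744 0->1
final: 1 0.8123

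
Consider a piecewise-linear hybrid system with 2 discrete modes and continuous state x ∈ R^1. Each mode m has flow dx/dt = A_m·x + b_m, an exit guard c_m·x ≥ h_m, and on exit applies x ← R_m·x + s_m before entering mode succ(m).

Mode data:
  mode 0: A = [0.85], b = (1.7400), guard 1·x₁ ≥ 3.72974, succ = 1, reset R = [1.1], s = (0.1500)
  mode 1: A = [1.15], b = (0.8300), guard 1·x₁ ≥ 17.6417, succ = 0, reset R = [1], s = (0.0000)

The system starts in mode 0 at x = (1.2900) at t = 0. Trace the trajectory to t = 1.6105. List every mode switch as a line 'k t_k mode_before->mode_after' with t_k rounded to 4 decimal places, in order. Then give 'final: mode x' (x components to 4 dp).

1 0.6456 0->1
final: 1 14.3670

Mode 0: guard c·x = 3.7297 hit at Δt = 0.6456 (t = 0.6456), x⁻ = (3.7297) → reset → x⁺ = (4.2527), jump to mode 1
Mode 1: flow for 0.9649 to horizon, guard not reached → x = (14.3670)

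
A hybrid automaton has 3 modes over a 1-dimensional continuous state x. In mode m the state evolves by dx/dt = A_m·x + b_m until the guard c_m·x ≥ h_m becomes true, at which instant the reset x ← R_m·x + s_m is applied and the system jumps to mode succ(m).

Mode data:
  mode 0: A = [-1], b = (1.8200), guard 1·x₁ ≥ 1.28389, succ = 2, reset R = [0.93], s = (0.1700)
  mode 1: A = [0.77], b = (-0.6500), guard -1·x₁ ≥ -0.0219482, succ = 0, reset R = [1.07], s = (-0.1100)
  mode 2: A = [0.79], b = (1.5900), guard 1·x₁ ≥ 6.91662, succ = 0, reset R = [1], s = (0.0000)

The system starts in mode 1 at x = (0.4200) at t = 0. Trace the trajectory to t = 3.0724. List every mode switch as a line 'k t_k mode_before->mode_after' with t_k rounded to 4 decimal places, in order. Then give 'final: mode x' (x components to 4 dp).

Mode 1: guard c·x = -0.0219 hit at Δt = 0.8596 (t = 0.8596), x⁻ = (0.0219) → reset → x⁺ = (-0.0865), jump to mode 0
Mode 0: guard c·x = 1.2839 hit at Δt = 1.2687 (t = 2.1283), x⁻ = (1.2839) → reset → x⁺ = (1.3640), jump to mode 2
Mode 2: flow for 0.9441 to horizon, guard not reached → x = (5.1061)

1 0.8596 1->0
2 2.1283 0->2
final: 2 5.1061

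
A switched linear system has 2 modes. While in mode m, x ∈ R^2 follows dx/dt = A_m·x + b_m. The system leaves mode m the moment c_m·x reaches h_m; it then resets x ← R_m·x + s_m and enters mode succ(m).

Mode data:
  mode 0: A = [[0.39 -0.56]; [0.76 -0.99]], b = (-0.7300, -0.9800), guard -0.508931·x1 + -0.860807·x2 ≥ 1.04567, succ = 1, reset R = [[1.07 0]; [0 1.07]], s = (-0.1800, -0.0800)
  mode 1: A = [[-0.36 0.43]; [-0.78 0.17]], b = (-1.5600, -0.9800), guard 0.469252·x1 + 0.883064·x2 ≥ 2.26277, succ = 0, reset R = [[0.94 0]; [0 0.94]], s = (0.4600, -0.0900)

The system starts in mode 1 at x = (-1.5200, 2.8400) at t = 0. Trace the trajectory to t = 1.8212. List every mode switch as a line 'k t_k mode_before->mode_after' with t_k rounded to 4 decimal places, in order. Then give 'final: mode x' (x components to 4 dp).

1 0.6574 1->0
2 1.3922 0->1
final: 1 -2.9352 0.7380

Mode 1: guard c·x = 2.2628 hit at Δt = 0.6574 (t = 0.6574), x⁻ = (-1.3402, 3.2746) → reset → x⁺ = (-0.7998, 2.9881), jump to mode 0
Mode 0: guard c·x = 1.0457 hit at Δt = 0.7348 (t = 1.3922), x⁻ = (-2.4408, 0.2283) → reset → x⁺ = (-2.7917, 0.1643), jump to mode 1
Mode 1: flow for 0.4290 to horizon, guard not reached → x = (-2.9352, 0.7380)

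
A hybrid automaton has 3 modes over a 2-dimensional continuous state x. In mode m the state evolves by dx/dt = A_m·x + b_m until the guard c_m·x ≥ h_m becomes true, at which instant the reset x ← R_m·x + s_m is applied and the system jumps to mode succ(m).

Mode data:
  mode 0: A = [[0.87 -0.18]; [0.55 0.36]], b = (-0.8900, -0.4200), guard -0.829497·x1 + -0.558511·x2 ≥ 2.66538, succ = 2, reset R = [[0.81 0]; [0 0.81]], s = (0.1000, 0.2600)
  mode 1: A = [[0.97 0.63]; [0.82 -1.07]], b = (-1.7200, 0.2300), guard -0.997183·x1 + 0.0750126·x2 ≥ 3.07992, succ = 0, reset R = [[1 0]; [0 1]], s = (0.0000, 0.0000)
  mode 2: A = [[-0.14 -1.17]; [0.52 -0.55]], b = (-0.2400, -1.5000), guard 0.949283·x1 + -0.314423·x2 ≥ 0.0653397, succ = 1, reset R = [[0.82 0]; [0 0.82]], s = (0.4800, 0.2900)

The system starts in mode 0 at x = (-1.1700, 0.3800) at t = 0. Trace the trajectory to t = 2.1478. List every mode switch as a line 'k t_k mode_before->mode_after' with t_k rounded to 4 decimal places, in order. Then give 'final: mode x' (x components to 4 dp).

Mode 0: guard c·x = 2.6654 hit at Δt = 0.6447 (t = 0.6447), x⁻ = (-2.8212, -0.5823) → reset → x⁺ = (-2.1852, -0.2117), jump to mode 2
Mode 2: guard c·x = 0.0653 hit at Δt = 1.0971 (t = 1.7418), x⁻ = (-0.5875, -1.9815) → reset → x⁺ = (-0.0017, -1.3349), jump to mode 1
Mode 1: flow for 0.4060 to horizon, guard not reached → x = (-1.2065, -0.9552)

1 0.6447 0->2
2 1.7418 2->1
final: 1 -1.2065 -0.9552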